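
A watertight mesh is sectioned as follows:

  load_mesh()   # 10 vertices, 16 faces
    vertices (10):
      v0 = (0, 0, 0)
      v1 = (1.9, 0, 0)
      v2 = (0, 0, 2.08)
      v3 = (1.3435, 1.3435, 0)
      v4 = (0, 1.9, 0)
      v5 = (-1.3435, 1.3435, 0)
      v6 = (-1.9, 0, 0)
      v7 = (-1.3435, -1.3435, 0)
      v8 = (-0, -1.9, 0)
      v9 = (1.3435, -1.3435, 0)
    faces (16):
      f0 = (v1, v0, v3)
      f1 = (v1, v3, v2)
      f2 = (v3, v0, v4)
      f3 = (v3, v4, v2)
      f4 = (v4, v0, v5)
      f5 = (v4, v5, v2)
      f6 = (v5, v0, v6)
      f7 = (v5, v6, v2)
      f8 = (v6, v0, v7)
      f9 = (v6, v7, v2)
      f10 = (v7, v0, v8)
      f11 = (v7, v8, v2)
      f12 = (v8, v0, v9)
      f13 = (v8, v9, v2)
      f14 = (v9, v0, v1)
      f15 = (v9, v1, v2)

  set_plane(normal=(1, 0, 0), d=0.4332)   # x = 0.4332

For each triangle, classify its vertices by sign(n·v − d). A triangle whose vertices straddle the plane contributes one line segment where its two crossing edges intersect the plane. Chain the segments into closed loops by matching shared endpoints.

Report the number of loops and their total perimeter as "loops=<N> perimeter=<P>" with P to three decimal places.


Straddling triangles (8 of 16):
  (v1,v0,v3) [+-+] → (0.4332, 0, 0)–(0.4332, 0.4332, 0)  len=0.4332
  (v1,v3,v2) [++-] → (0.4332, 0.4332, 1.40932)–(0.4332, 0, 1.60576)  len=0.4757
  (v3,v0,v4) [+--] → (0.4332, 0.4332, 0)–(0.4332, 1.72056, 0)  len=1.2874
  (v3,v4,v2) [+--] → (0.4332, 1.72056, 0)–(0.4332, 0.4332, 1.40932)  len=1.9088
  (v8,v0,v9) [--+] → (0.4332, -0.4332, 0)–(0.4332, -1.72056, 0)  len=1.2874
  (v8,v9,v2) [-+-] → (0.4332, -1.72056, 0)–(0.4332, -0.4332, 1.40932)  len=1.9088
  (v9,v0,v1) [+-+] → (0.4332, -0.4332, 0)–(0.4332, 0, 0)  len=0.4332
  (v9,v1,v2) [++-] → (0.4332, 0, 1.60576)–(0.4332, -0.4332, 1.40932)  len=0.4757

Chained into 1 loop(s):
  loop 1: 8 segments, perimeter = 8.2100
Total perimeter = 8.210

loops=1 perimeter=8.210


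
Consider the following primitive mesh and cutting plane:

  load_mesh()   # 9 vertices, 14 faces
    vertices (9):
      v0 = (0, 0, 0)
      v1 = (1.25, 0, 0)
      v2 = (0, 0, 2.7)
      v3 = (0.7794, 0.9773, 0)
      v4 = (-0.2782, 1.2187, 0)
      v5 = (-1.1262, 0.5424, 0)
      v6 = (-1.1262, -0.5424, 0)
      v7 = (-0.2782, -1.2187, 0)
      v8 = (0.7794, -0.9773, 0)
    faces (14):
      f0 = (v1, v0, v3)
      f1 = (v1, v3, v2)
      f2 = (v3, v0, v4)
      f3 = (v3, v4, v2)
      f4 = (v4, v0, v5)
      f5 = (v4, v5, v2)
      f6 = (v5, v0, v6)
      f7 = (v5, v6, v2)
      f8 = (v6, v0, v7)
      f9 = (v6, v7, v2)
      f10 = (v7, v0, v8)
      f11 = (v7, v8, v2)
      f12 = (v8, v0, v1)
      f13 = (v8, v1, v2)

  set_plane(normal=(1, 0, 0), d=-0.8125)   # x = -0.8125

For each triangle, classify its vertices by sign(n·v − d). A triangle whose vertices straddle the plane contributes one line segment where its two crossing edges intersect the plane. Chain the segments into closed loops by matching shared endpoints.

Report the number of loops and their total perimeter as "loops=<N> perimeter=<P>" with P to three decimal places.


loops=1 perimeter=4.073

Straddling triangles (6 of 14):
  (v4,v0,v5) [++-] → (-0.8125, 0.391316, 0)–(-0.8125, 0.792583, 0)  len=0.4013
  (v4,v5,v2) [+-+] → (-0.8125, 0.792583, 0)–(-0.8125, 0.391316, 0.752078)  len=0.8524
  (v5,v0,v6) [-+-] → (-0.8125, 0.391316, 0)–(-0.8125, -0.391316, 0)  len=0.7826
  (v5,v6,v2) [--+] → (-0.8125, -0.391316, 0.752078)–(-0.8125, 0.391316, 0.752078)  len=0.7826
  (v6,v0,v7) [-++] → (-0.8125, -0.391316, 0)–(-0.8125, -0.792583, 0)  len=0.4013
  (v6,v7,v2) [-++] → (-0.8125, -0.792583, 0)–(-0.8125, -0.391316, 0.752078)  len=0.8524

Chained into 1 loop(s):
  loop 1: 6 segments, perimeter = 4.0727
Total perimeter = 4.073


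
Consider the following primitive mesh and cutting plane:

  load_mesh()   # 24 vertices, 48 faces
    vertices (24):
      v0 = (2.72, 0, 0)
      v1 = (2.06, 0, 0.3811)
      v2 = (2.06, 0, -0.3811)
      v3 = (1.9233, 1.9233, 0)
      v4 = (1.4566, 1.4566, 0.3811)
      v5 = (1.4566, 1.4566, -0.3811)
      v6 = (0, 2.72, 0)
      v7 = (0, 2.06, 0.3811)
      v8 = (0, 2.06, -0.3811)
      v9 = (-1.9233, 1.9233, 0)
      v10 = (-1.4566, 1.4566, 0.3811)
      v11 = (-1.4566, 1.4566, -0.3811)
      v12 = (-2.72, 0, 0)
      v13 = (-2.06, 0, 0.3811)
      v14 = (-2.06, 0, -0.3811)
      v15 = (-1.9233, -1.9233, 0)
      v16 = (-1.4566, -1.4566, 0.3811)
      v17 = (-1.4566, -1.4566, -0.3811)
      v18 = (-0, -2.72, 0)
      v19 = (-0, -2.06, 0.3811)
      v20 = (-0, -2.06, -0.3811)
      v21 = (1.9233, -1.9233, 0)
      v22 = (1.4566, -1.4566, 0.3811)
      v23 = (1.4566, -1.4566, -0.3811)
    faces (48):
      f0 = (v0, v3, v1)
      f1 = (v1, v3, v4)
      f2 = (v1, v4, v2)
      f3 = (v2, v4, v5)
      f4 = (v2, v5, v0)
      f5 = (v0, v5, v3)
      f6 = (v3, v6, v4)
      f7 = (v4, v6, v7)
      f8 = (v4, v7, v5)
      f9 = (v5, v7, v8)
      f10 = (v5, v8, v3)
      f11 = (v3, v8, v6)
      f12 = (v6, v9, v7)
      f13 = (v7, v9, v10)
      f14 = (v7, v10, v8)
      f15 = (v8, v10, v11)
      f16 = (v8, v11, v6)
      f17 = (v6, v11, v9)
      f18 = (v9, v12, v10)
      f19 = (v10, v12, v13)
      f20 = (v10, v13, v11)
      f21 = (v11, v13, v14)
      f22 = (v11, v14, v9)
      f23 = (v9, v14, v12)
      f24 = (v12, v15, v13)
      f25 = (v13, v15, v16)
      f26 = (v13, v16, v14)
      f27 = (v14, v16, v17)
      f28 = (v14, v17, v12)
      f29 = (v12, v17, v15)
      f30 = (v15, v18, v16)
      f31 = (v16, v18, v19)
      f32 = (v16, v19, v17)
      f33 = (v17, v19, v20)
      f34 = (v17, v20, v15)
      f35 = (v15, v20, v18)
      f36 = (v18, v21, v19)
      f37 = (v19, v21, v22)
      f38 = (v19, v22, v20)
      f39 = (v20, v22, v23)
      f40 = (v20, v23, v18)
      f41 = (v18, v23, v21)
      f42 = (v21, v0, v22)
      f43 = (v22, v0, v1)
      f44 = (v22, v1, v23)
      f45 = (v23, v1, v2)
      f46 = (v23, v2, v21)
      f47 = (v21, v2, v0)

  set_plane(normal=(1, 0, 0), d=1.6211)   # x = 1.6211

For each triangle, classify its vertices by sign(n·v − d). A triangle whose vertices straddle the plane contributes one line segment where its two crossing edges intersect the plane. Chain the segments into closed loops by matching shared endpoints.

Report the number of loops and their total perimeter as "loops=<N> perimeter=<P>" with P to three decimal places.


loops=2 perimeter=5.808

Straddling triangles (16 of 48):
  (v1,v3,v4) [++-] → (1.6211, 1.6211, 0.246772)–(1.6211, 1.0595, 0.3811)  len=0.5774
  (v1,v4,v2) [+-+] → (1.6211, 1.0595, 0.3811)–(1.6211, 1.0595, 0.173308)  len=0.2078
  (v2,v4,v5) [+--] → (1.6211, 1.0595, 0.173308)–(1.6211, 1.0595, -0.3811)  len=0.5544
  (v2,v5,v0) [+-+] → (1.6211, 1.0595, -0.3811)–(1.6211, 1.26694, -0.331479)  len=0.2133
  (v0,v5,v3) [+-+] → (1.6211, 1.26694, -0.331479)–(1.6211, 1.6211, -0.246772)  len=0.3641
  (v3,v6,v4) [+--] → (1.6211, 2.04848, 0)–(1.6211, 1.6211, 0.246772)  len=0.4935
  (v5,v8,v3) [--+] → (1.6211, 1.94478, -0.0598806)–(1.6211, 1.6211, -0.246772)  len=0.3738
  (v3,v8,v6) [+--] → (1.6211, 1.94478, -0.0598806)–(1.6211, 2.04848, 0)  len=0.1197
  (v18,v21,v19) [-+-] → (1.6211, -2.04848, 0)–(1.6211, -1.94478, 0.0598806)  len=0.1197
  (v19,v21,v22) [-+-] → (1.6211, -1.94478, 0.0598806)–(1.6211, -1.6211, 0.246772)  len=0.3738
  (v18,v23,v21) [--+] → (1.6211, -1.6211, -0.246772)–(1.6211, -2.04848, 0)  len=0.4935
  (v21,v0,v22) [++-] → (1.6211, -1.26694, 0.331479)–(1.6211, -1.6211, 0.246772)  len=0.3641
  (v22,v0,v1) [-++] → (1.6211, -1.26694, 0.331479)–(1.6211, -1.0595, 0.3811)  len=0.2133
  (v22,v1,v23) [-+-] → (1.6211, -1.0595, 0.3811)–(1.6211, -1.0595, -0.173308)  len=0.5544
  (v23,v1,v2) [-++] → (1.6211, -1.0595, -0.173308)–(1.6211, -1.0595, -0.3811)  len=0.2078
  (v23,v2,v21) [-++] → (1.6211, -1.0595, -0.3811)–(1.6211, -1.6211, -0.246772)  len=0.5774

Chained into 2 loop(s):
  loop 1: 8 segments, perimeter = 2.9041
  loop 2: 8 segments, perimeter = 2.9041
Total perimeter = 5.808


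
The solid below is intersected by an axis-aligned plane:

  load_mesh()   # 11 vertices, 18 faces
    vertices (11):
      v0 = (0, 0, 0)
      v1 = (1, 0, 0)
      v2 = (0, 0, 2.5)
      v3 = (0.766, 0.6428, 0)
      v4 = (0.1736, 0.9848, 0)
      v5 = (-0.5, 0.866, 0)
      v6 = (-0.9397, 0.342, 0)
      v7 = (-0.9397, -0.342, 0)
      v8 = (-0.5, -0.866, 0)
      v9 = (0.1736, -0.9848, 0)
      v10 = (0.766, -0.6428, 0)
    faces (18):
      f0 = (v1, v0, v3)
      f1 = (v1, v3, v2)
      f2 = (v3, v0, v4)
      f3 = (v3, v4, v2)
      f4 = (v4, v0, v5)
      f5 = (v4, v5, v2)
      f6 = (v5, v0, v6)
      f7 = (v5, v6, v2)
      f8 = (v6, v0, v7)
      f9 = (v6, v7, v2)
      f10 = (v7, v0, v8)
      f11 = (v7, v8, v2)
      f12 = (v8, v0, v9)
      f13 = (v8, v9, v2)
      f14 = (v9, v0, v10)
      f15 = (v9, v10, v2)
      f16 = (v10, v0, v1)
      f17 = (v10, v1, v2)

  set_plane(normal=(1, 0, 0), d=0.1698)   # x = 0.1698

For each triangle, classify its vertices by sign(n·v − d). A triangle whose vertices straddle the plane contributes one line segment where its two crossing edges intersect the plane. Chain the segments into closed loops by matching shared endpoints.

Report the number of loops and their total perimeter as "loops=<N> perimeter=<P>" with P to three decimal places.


Straddling triangles (12 of 18):
  (v1,v0,v3) [+-+] → (0.1698, 0, 0)–(0.1698, 0.14249, 0)  len=0.1425
  (v1,v3,v2) [++-] → (0.1698, 0.14249, 1.94582)–(0.1698, 0, 2.0755)  len=0.1927
  (v3,v0,v4) [+-+] → (0.1698, 0.14249, 0)–(0.1698, 0.963243, 0)  len=0.8208
  (v3,v4,v2) [++-] → (0.1698, 0.963243, 0.0547235)–(0.1698, 0.14249, 1.94582)  len=2.0615
  (v4,v0,v5) [+--] → (0.1698, 0.963243, 0)–(0.1698, 0.98413, 0)  len=0.0209
  (v4,v5,v2) [+--] → (0.1698, 0.98413, 0)–(0.1698, 0.963243, 0.0547235)  len=0.0586
  (v8,v0,v9) [--+] → (0.1698, -0.963243, 0)–(0.1698, -0.98413, 0)  len=0.0209
  (v8,v9,v2) [-+-] → (0.1698, -0.98413, 0)–(0.1698, -0.963243, 0.0547235)  len=0.0586
  (v9,v0,v10) [+-+] → (0.1698, -0.963243, 0)–(0.1698, -0.14249, 0)  len=0.8208
  (v9,v10,v2) [++-] → (0.1698, -0.14249, 1.94582)–(0.1698, -0.963243, 0.0547235)  len=2.0615
  (v10,v0,v1) [+-+] → (0.1698, -0.14249, 0)–(0.1698, 0, 0)  len=0.1425
  (v10,v1,v2) [++-] → (0.1698, 0, 2.0755)–(0.1698, -0.14249, 1.94582)  len=0.1927

Chained into 1 loop(s):
  loop 1: 12 segments, perimeter = 6.5938
Total perimeter = 6.594

loops=1 perimeter=6.594


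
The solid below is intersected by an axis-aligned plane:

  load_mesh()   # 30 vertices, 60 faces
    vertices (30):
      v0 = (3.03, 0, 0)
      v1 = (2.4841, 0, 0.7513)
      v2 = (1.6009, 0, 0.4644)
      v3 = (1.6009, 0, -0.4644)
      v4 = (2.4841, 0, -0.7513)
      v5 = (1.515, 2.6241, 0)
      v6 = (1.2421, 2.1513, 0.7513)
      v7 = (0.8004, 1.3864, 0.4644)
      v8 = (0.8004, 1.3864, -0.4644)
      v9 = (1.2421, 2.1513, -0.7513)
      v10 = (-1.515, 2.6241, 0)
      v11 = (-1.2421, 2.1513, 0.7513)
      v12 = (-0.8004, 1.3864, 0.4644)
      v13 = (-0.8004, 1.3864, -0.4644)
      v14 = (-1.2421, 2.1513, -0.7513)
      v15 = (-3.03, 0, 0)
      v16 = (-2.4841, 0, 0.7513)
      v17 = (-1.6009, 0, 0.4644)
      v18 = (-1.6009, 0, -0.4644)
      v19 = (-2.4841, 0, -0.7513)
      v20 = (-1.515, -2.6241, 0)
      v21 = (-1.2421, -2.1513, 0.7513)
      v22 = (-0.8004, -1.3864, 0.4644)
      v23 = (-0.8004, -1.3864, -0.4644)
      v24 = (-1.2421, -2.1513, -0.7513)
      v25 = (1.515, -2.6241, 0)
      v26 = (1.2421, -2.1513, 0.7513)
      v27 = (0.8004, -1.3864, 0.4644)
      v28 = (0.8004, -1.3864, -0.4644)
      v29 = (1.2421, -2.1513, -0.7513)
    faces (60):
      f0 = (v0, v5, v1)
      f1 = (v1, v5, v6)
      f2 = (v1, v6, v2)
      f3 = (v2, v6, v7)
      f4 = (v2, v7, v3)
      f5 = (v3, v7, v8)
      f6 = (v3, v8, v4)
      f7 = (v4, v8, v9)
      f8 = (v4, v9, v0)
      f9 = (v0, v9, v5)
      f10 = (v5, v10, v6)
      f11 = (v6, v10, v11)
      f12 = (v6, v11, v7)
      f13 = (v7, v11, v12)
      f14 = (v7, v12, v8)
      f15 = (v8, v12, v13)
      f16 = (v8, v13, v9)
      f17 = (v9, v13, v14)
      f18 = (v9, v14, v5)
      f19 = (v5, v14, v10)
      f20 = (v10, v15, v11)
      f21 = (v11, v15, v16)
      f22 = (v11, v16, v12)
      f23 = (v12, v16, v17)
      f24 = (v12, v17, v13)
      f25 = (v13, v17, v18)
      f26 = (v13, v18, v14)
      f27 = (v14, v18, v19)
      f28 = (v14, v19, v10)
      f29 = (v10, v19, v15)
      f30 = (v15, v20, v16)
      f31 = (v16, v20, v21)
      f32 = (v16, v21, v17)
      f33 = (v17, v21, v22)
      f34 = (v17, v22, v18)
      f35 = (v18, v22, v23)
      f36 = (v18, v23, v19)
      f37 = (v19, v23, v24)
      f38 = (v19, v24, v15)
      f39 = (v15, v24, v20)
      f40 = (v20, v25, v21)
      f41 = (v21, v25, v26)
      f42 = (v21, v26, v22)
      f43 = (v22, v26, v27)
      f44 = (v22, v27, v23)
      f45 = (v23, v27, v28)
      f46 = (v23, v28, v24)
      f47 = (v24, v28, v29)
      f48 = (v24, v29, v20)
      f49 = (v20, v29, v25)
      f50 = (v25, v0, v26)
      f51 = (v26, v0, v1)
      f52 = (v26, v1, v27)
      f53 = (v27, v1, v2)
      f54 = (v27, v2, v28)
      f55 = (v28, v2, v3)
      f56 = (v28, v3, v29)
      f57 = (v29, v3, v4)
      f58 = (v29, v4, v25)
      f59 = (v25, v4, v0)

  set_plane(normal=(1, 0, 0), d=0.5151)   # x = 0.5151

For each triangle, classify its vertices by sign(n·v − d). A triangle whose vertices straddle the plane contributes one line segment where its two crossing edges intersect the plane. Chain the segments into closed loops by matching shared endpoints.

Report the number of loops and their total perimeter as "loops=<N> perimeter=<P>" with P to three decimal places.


loops=2 perimeter=8.676

Straddling triangles (20 of 60):
  (v5,v10,v6) [+-+] → (0.5151, 2.6241, 0)–(0.5151, 2.27597, 0.553195)  len=0.6536
  (v6,v10,v11) [+--] → (0.5151, 2.27597, 0.553195)–(0.5151, 2.1513, 0.7513)  len=0.2341
  (v6,v11,v7) [+-+] → (0.5151, 2.1513, 0.7513)–(0.5151, 1.49324, 0.504475)  len=0.7028
  (v7,v11,v12) [+--] → (0.5151, 1.49324, 0.504475)–(0.5151, 1.3864, 0.4644)  len=0.1141
  (v7,v12,v8) [+-+] → (0.5151, 1.3864, 0.4644)–(0.5151, 1.3864, -0.298866)  len=0.7633
  (v8,v12,v13) [+--] → (0.5151, 1.3864, -0.298866)–(0.5151, 1.3864, -0.4644)  len=0.1655
  (v8,v13,v9) [+-+] → (0.5151, 1.3864, -0.4644)–(0.5151, 1.87904, -0.649182)  len=0.5262
  (v9,v13,v14) [+--] → (0.5151, 1.87904, -0.649182)–(0.5151, 2.1513, -0.7513)  len=0.2908
  (v9,v14,v5) [+-+] → (0.5151, 2.1513, -0.7513)–(0.5151, 2.45263, -0.272469)  len=0.5658
  (v5,v14,v10) [+--] → (0.5151, 2.45263, -0.272469)–(0.5151, 2.6241, 0)  len=0.3219
  (v20,v25,v21) [-+-] → (0.5151, -2.6241, 0)–(0.5151, -2.45263, 0.272469)  len=0.3219
  (v21,v25,v26) [-++] → (0.5151, -2.45263, 0.272469)–(0.5151, -2.1513, 0.7513)  len=0.5658
  (v21,v26,v22) [-+-] → (0.5151, -2.1513, 0.7513)–(0.5151, -1.87904, 0.649182)  len=0.2908
  (v22,v26,v27) [-++] → (0.5151, -1.87904, 0.649182)–(0.5151, -1.3864, 0.4644)  len=0.5262
  (v22,v27,v23) [-+-] → (0.5151, -1.3864, 0.4644)–(0.5151, -1.3864, 0.298866)  len=0.1655
  (v23,v27,v28) [-++] → (0.5151, -1.3864, 0.298866)–(0.5151, -1.3864, -0.4644)  len=0.7633
  (v23,v28,v24) [-+-] → (0.5151, -1.3864, -0.4644)–(0.5151, -1.49324, -0.504475)  len=0.1141
  (v24,v28,v29) [-++] → (0.5151, -1.49324, -0.504475)–(0.5151, -2.1513, -0.7513)  len=0.7028
  (v24,v29,v20) [-+-] → (0.5151, -2.1513, -0.7513)–(0.5151, -2.27597, -0.553195)  len=0.2341
  (v20,v29,v25) [-++] → (0.5151, -2.27597, -0.553195)–(0.5151, -2.6241, 0)  len=0.6536

Chained into 2 loop(s):
  loop 1: 10 segments, perimeter = 4.3380
  loop 2: 10 segments, perimeter = 4.3380
Total perimeter = 8.676


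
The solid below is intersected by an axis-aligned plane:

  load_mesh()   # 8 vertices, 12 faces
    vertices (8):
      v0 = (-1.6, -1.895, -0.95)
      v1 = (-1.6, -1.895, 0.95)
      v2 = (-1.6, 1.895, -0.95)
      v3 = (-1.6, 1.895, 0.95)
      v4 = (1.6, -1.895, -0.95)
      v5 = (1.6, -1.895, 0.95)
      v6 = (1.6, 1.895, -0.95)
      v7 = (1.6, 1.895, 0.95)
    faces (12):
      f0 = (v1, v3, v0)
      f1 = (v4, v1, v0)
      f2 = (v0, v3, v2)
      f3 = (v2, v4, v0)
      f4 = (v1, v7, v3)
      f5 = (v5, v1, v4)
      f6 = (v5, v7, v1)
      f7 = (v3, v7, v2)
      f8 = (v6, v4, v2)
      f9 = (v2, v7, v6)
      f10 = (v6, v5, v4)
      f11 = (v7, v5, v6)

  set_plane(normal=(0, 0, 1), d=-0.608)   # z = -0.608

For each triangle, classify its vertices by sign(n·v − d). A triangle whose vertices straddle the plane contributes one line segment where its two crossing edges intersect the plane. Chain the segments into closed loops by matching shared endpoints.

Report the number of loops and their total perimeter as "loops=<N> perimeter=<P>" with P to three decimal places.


Straddling triangles (8 of 12):
  (v1,v3,v0) [++-] → (-1.6, -1.2128, -0.608)–(-1.6, -1.895, -0.608)  len=0.6822
  (v4,v1,v0) [-+-] → (1.024, -1.895, -0.608)–(-1.6, -1.895, -0.608)  len=2.6240
  (v0,v3,v2) [-+-] → (-1.6, -1.2128, -0.608)–(-1.6, 1.895, -0.608)  len=3.1078
  (v5,v1,v4) [++-] → (1.024, -1.895, -0.608)–(1.6, -1.895, -0.608)  len=0.5760
  (v3,v7,v2) [++-] → (-1.024, 1.895, -0.608)–(-1.6, 1.895, -0.608)  len=0.5760
  (v2,v7,v6) [-+-] → (-1.024, 1.895, -0.608)–(1.6, 1.895, -0.608)  len=2.6240
  (v6,v5,v4) [-+-] → (1.6, 1.2128, -0.608)–(1.6, -1.895, -0.608)  len=3.1078
  (v7,v5,v6) [++-] → (1.6, 1.2128, -0.608)–(1.6, 1.895, -0.608)  len=0.6822

Chained into 1 loop(s):
  loop 1: 8 segments, perimeter = 13.9800
Total perimeter = 13.980

loops=1 perimeter=13.980


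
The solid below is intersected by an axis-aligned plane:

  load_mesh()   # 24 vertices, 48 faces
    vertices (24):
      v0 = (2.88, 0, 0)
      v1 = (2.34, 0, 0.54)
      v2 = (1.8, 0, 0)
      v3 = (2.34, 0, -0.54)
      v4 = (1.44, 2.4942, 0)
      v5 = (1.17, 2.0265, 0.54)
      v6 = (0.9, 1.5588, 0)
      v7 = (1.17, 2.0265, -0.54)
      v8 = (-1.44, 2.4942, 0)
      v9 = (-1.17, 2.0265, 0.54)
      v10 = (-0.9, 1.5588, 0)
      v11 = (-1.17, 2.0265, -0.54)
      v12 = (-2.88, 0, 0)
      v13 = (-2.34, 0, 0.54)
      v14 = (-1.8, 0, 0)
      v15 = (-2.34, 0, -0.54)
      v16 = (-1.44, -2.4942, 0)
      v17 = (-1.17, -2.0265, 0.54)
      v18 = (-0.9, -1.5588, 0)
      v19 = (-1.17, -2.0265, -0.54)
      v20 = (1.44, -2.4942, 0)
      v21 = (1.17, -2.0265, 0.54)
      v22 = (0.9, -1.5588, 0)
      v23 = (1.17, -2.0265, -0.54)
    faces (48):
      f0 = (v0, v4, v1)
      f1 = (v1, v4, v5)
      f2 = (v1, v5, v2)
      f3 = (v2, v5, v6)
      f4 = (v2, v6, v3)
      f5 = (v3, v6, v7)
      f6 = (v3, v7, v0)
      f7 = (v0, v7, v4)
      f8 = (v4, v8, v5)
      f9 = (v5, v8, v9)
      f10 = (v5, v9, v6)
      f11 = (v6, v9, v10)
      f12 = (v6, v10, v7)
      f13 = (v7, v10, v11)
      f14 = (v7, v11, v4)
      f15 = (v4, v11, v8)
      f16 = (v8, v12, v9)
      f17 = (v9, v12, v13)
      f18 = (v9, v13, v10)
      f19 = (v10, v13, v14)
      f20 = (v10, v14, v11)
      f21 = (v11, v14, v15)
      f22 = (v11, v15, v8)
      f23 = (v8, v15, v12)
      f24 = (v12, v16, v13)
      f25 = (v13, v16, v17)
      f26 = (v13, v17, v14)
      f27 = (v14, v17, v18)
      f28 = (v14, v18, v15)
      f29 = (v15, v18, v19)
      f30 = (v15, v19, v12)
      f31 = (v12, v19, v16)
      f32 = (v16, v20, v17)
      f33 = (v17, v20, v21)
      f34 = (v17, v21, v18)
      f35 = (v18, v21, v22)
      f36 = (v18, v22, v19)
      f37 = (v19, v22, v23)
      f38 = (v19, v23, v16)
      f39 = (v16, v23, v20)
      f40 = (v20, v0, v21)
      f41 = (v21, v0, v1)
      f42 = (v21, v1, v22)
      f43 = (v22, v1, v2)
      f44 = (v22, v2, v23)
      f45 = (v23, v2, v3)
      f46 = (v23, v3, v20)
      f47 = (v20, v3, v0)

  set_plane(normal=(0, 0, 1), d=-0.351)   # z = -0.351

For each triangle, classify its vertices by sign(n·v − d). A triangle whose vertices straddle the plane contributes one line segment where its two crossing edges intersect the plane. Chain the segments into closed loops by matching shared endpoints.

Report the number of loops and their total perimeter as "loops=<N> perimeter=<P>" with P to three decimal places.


Straddling triangles (24 of 48):
  (v2,v6,v3) [++-] → (1.836, 0.54558, -0.351)–(2.151, 0, -0.351)  len=0.6300
  (v3,v6,v7) [-+-] → (1.836, 0.54558, -0.351)–(1.0755, 1.8628, -0.351)  len=1.5210
  (v3,v7,v0) [--+] → (1.7685, 1.31722, -0.351)–(2.529, 0, -0.351)  len=1.5210
  (v0,v7,v4) [+-+] → (1.7685, 1.31722, -0.351)–(1.2645, 2.1902, -0.351)  len=1.0080
  (v6,v10,v7) [++-] → (0.4455, 1.8628, -0.351)–(1.0755, 1.8628, -0.351)  len=0.6300
  (v7,v10,v11) [-+-] → (0.4455, 1.8628, -0.351)–(-1.0755, 1.8628, -0.351)  len=1.5210
  (v7,v11,v4) [--+] → (-0.2565, 2.1902, -0.351)–(1.2645, 2.1902, -0.351)  len=1.5210
  (v4,v11,v8) [+-+] → (-0.2565, 2.1902, -0.351)–(-1.2645, 2.1902, -0.351)  len=1.0080
  (v10,v14,v11) [++-] → (-1.3905, 1.31722, -0.351)–(-1.0755, 1.8628, -0.351)  len=0.6300
  (v11,v14,v15) [-+-] → (-1.3905, 1.31722, -0.351)–(-2.151, 0, -0.351)  len=1.5210
  (v11,v15,v8) [--+] → (-2.025, 0.87297, -0.351)–(-1.2645, 2.1902, -0.351)  len=1.5210
  (v8,v15,v12) [+-+] → (-2.025, 0.87297, -0.351)–(-2.529, 0, -0.351)  len=1.0080
  (v14,v18,v15) [++-] → (-1.836, -0.54558, -0.351)–(-2.151, 0, -0.351)  len=0.6300
  (v15,v18,v19) [-+-] → (-1.836, -0.54558, -0.351)–(-1.0755, -1.8628, -0.351)  len=1.5210
  (v15,v19,v12) [--+] → (-1.7685, -1.31722, -0.351)–(-2.529, 0, -0.351)  len=1.5210
  (v12,v19,v16) [+-+] → (-1.7685, -1.31722, -0.351)–(-1.2645, -2.1902, -0.351)  len=1.0080
  (v18,v22,v19) [++-] → (-0.4455, -1.8628, -0.351)–(-1.0755, -1.8628, -0.351)  len=0.6300
  (v19,v22,v23) [-+-] → (-0.4455, -1.8628, -0.351)–(1.0755, -1.8628, -0.351)  len=1.5210
  (v19,v23,v16) [--+] → (0.2565, -2.1902, -0.351)–(-1.2645, -2.1902, -0.351)  len=1.5210
  (v16,v23,v20) [+-+] → (0.2565, -2.1902, -0.351)–(1.2645, -2.1902, -0.351)  len=1.0080
  (v22,v2,v23) [++-] → (1.3905, -1.31722, -0.351)–(1.0755, -1.8628, -0.351)  len=0.6300
  (v23,v2,v3) [-+-] → (1.3905, -1.31722, -0.351)–(2.151, 0, -0.351)  len=1.5210
  (v23,v3,v20) [--+] → (2.025, -0.87297, -0.351)–(1.2645, -2.1902, -0.351)  len=1.5210
  (v20,v3,v0) [+-+] → (2.025, -0.87297, -0.351)–(2.529, 0, -0.351)  len=1.0080

Chained into 2 loop(s):
  loop 1: 12 segments, perimeter = 12.9059
  loop 2: 12 segments, perimeter = 15.1741
Total perimeter = 28.080

loops=2 perimeter=28.080


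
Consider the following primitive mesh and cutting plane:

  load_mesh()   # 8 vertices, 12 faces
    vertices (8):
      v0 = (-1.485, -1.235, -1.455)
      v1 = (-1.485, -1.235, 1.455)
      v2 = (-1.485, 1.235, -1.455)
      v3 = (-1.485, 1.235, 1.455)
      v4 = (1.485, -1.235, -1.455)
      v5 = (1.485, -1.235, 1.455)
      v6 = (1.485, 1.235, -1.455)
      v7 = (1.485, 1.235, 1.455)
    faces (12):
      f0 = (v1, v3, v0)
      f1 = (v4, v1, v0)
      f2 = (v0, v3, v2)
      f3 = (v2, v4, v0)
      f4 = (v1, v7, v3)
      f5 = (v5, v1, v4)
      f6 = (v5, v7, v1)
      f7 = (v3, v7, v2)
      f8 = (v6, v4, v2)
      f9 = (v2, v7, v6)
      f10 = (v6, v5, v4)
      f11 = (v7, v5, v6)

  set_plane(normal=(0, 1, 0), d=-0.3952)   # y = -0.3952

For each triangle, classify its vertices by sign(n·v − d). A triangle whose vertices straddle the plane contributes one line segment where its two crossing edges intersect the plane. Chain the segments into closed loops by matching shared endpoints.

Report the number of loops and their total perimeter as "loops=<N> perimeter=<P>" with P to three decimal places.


Straddling triangles (8 of 12):
  (v1,v3,v0) [-+-] → (-1.485, -0.3952, 1.455)–(-1.485, -0.3952, -0.4656)  len=1.9206
  (v0,v3,v2) [-++] → (-1.485, -0.3952, -0.4656)–(-1.485, -0.3952, -1.455)  len=0.9894
  (v2,v4,v0) [+--] → (0.4752, -0.3952, -1.455)–(-1.485, -0.3952, -1.455)  len=1.9602
  (v1,v7,v3) [-++] → (-0.4752, -0.3952, 1.455)–(-1.485, -0.3952, 1.455)  len=1.0098
  (v5,v7,v1) [-+-] → (1.485, -0.3952, 1.455)–(-0.4752, -0.3952, 1.455)  len=1.9602
  (v6,v4,v2) [+-+] → (1.485, -0.3952, -1.455)–(0.4752, -0.3952, -1.455)  len=1.0098
  (v6,v5,v4) [+--] → (1.485, -0.3952, 0.4656)–(1.485, -0.3952, -1.455)  len=1.9206
  (v7,v5,v6) [+-+] → (1.485, -0.3952, 1.455)–(1.485, -0.3952, 0.4656)  len=0.9894

Chained into 1 loop(s):
  loop 1: 8 segments, perimeter = 11.7600
Total perimeter = 11.760

loops=1 perimeter=11.760


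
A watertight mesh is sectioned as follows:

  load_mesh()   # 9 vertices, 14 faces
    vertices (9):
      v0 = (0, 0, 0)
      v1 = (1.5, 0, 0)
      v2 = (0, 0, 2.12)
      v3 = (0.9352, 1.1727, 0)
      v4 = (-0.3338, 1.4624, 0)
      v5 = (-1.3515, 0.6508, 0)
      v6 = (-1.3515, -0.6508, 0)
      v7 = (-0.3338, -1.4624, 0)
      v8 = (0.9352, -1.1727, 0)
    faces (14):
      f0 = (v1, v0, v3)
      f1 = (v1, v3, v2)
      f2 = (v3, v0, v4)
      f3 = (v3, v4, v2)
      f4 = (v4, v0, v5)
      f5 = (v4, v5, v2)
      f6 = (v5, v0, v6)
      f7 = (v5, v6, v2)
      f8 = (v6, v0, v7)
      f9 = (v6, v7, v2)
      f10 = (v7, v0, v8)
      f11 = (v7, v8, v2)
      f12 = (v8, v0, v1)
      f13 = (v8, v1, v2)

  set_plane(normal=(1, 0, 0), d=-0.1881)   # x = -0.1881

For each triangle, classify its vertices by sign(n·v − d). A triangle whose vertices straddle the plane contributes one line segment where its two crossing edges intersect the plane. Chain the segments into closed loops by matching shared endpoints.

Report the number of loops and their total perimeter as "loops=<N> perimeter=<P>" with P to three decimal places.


Straddling triangles (10 of 14):
  (v3,v0,v4) [++-] → (-0.1881, 0.824079, 0)–(-0.1881, 1.42914, 0)  len=0.6051
  (v3,v4,v2) [+-+] → (-0.1881, 1.42914, 0)–(-0.1881, 0.824079, 0.925357)  len=1.1056
  (v4,v0,v5) [-+-] → (-0.1881, 0.824079, 0)–(-0.1881, 0.0905775, 0)  len=0.7335
  (v4,v5,v2) [--+] → (-0.1881, 0.0905775, 1.82494)–(-0.1881, 0.824079, 0.925357)  len=1.1607
  (v5,v0,v6) [-+-] → (-0.1881, 0.0905775, 0)–(-0.1881, -0.0905775, 0)  len=0.1812
  (v5,v6,v2) [--+] → (-0.1881, -0.0905775, 1.82494)–(-0.1881, 0.0905775, 1.82494)  len=0.1812
  (v6,v0,v7) [-+-] → (-0.1881, -0.0905775, 0)–(-0.1881, -0.824079, 0)  len=0.7335
  (v6,v7,v2) [--+] → (-0.1881, -0.824079, 0.925357)–(-0.1881, -0.0905775, 1.82494)  len=1.1607
  (v7,v0,v8) [-++] → (-0.1881, -0.824079, 0)–(-0.1881, -1.42914, 0)  len=0.6051
  (v7,v8,v2) [-++] → (-0.1881, -1.42914, 0)–(-0.1881, -0.824079, 0.925357)  len=1.1056

Chained into 1 loop(s):
  loop 1: 10 segments, perimeter = 7.5721
Total perimeter = 7.572

loops=1 perimeter=7.572


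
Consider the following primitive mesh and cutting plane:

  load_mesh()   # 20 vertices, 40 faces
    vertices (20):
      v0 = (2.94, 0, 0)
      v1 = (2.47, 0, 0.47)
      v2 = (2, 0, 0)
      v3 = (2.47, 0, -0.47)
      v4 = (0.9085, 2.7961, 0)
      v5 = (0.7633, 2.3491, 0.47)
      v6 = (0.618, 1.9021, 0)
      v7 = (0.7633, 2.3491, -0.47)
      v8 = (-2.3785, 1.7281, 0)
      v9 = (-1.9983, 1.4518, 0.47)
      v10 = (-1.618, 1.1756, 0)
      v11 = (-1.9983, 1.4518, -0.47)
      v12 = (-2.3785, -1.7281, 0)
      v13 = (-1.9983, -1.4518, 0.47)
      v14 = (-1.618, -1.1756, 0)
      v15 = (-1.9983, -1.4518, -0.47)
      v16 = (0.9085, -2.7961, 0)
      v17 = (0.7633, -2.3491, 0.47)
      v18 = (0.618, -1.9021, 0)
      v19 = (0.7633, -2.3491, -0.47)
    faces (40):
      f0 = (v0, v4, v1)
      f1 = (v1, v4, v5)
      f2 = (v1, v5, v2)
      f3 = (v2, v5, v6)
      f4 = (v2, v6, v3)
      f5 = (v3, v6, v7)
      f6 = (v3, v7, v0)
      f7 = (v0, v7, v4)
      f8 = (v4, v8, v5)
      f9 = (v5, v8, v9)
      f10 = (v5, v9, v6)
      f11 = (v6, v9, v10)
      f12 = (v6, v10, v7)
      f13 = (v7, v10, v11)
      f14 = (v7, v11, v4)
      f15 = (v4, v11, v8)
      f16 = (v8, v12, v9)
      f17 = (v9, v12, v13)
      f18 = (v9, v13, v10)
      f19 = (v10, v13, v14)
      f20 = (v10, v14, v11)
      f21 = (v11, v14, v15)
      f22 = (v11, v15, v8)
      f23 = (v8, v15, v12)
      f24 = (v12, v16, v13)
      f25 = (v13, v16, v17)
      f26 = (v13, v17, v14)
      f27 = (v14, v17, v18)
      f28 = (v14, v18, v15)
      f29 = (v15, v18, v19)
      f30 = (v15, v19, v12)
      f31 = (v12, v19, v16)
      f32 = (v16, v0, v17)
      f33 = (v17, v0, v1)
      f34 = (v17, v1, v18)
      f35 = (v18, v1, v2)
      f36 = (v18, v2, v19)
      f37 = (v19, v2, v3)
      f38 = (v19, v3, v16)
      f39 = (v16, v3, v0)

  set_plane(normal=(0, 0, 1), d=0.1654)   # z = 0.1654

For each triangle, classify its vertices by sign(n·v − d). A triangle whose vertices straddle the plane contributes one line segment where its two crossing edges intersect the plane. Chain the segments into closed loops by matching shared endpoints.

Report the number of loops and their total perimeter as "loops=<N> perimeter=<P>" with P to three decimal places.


Straddling triangles (20 of 40):
  (v0,v4,v1) [--+] → (1.45802, 1.81211, 0.1654)–(2.7746, 0, 0.1654)  len=2.2399
  (v1,v4,v5) [+-+] → (1.45802, 1.81211, 0.1654)–(0.857402, 2.63879, 0.1654)  len=1.0218
  (v1,v5,v2) [++-] → (1.56479, 0.826683, 0.1654)–(2.1654, 0, 0.1654)  len=1.0218
  (v2,v5,v6) [-+-] → (1.56479, 0.826683, 0.1654)–(0.669133, 2.05941, 0.1654)  len=1.5237
  (v4,v8,v5) [--+] → (-1.27285, 1.94664, 0.1654)–(0.857402, 2.63879, 0.1654)  len=2.2399
  (v5,v8,v9) [+-+] → (-1.27285, 1.94664, 0.1654)–(-2.2447, 1.63087, 0.1654)  len=1.0219
  (v5,v9,v6) [++-] → (-0.302715, 1.74363, 0.1654)–(0.669133, 2.05941, 0.1654)  len=1.0219
  (v6,v9,v10) [-+-] → (-0.302715, 1.74363, 0.1654)–(-1.75183, 1.2728, 0.1654)  len=1.5237
  (v8,v12,v9) [--+] → (-2.2447, -0.609046, 0.1654)–(-2.2447, 1.63087, 0.1654)  len=2.2399
  (v9,v12,v13) [+-+] → (-2.2447, -0.609046, 0.1654)–(-2.2447, -1.63087, 0.1654)  len=1.0218
  (v9,v13,v10) [++-] → (-1.75183, 0.250979, 0.1654)–(-1.75183, 1.2728, 0.1654)  len=1.0218
  (v10,v13,v14) [-+-] → (-1.75183, 0.250979, 0.1654)–(-1.75183, -1.2728, 0.1654)  len=1.5238
  (v12,v16,v13) [--+] → (-0.114446, -2.32302, 0.1654)–(-2.2447, -1.63087, 0.1654)  len=2.2399
  (v13,v16,v17) [+-+] → (-0.114446, -2.32302, 0.1654)–(0.857402, -2.63879, 0.1654)  len=1.0219
  (v13,v17,v14) [++-] → (-0.779985, -1.58857, 0.1654)–(-1.75183, -1.2728, 0.1654)  len=1.0219
  (v14,v17,v18) [-+-] → (-0.779985, -1.58857, 0.1654)–(0.669133, -2.05941, 0.1654)  len=1.5237
  (v16,v0,v17) [--+] → (2.17399, -0.826683, 0.1654)–(0.857402, -2.63879, 0.1654)  len=2.2399
  (v17,v0,v1) [+-+] → (2.17399, -0.826683, 0.1654)–(2.7746, 0, 0.1654)  len=1.0218
  (v17,v1,v18) [++-] → (1.26975, -1.23272, 0.1654)–(0.669133, -2.05941, 0.1654)  len=1.0218
  (v18,v1,v2) [-+-] → (1.26975, -1.23272, 0.1654)–(2.1654, 0, 0.1654)  len=1.5237

Chained into 2 loop(s):
  loop 1: 10 segments, perimeter = 16.3087
  loop 2: 10 segments, perimeter = 12.7279
Total perimeter = 29.037

loops=2 perimeter=29.037


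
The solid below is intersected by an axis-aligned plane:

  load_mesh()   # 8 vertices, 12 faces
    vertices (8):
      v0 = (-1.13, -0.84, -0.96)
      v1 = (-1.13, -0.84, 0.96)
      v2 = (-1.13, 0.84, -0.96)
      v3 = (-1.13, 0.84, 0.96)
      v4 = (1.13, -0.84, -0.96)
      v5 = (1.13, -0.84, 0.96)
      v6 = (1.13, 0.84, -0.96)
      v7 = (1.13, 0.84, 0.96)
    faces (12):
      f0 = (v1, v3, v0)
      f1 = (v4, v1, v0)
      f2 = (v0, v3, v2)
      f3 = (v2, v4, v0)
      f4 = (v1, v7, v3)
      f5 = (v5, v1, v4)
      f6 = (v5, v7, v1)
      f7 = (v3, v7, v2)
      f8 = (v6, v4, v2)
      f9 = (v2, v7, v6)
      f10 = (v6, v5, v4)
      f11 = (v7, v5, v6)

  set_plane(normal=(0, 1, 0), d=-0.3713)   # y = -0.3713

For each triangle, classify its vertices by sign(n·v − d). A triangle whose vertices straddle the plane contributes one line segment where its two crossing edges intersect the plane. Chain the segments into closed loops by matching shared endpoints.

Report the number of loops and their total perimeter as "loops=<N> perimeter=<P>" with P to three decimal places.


Straddling triangles (8 of 12):
  (v1,v3,v0) [-+-] → (-1.13, -0.3713, 0.96)–(-1.13, -0.3713, -0.424343)  len=1.3843
  (v0,v3,v2) [-++] → (-1.13, -0.3713, -0.424343)–(-1.13, -0.3713, -0.96)  len=0.5357
  (v2,v4,v0) [+--] → (0.499487, -0.3713, -0.96)–(-1.13, -0.3713, -0.96)  len=1.6295
  (v1,v7,v3) [-++] → (-0.499487, -0.3713, 0.96)–(-1.13, -0.3713, 0.96)  len=0.6305
  (v5,v7,v1) [-+-] → (1.13, -0.3713, 0.96)–(-0.499487, -0.3713, 0.96)  len=1.6295
  (v6,v4,v2) [+-+] → (1.13, -0.3713, -0.96)–(0.499487, -0.3713, -0.96)  len=0.6305
  (v6,v5,v4) [+--] → (1.13, -0.3713, 0.424343)–(1.13, -0.3713, -0.96)  len=1.3843
  (v7,v5,v6) [+-+] → (1.13, -0.3713, 0.96)–(1.13, -0.3713, 0.424343)  len=0.5357

Chained into 1 loop(s):
  loop 1: 8 segments, perimeter = 8.3600
Total perimeter = 8.360

loops=1 perimeter=8.360


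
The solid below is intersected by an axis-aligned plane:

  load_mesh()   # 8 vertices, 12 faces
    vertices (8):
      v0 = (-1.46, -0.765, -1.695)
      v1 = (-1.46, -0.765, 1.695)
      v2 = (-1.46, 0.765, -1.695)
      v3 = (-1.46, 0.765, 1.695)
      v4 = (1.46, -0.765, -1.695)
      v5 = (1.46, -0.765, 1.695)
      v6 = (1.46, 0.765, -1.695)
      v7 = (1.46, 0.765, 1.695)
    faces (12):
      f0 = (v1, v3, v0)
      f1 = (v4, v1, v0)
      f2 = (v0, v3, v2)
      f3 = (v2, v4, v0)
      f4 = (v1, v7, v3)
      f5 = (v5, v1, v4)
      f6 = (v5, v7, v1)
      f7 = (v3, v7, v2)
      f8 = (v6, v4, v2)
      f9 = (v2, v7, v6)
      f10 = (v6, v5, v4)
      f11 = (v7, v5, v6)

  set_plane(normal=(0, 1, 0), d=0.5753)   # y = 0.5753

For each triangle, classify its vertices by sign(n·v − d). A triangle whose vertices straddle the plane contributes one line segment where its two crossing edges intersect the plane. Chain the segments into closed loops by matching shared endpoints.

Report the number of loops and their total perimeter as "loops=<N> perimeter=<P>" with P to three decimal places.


loops=1 perimeter=12.620

Straddling triangles (8 of 12):
  (v1,v3,v0) [-+-] → (-1.46, 0.5753, 1.695)–(-1.46, 0.5753, 1.27468)  len=0.4203
  (v0,v3,v2) [-++] → (-1.46, 0.5753, 1.27468)–(-1.46, 0.5753, -1.695)  len=2.9697
  (v2,v4,v0) [+--] → (-1.09796, 0.5753, -1.695)–(-1.46, 0.5753, -1.695)  len=0.3620
  (v1,v7,v3) [-++] → (1.09796, 0.5753, 1.695)–(-1.46, 0.5753, 1.695)  len=2.5580
  (v5,v7,v1) [-+-] → (1.46, 0.5753, 1.695)–(1.09796, 0.5753, 1.695)  len=0.3620
  (v6,v4,v2) [+-+] → (1.46, 0.5753, -1.695)–(-1.09796, 0.5753, -1.695)  len=2.5580
  (v6,v5,v4) [+--] → (1.46, 0.5753, -1.27468)–(1.46, 0.5753, -1.695)  len=0.4203
  (v7,v5,v6) [+-+] → (1.46, 0.5753, 1.695)–(1.46, 0.5753, -1.27468)  len=2.9697

Chained into 1 loop(s):
  loop 1: 8 segments, perimeter = 12.6200
Total perimeter = 12.620


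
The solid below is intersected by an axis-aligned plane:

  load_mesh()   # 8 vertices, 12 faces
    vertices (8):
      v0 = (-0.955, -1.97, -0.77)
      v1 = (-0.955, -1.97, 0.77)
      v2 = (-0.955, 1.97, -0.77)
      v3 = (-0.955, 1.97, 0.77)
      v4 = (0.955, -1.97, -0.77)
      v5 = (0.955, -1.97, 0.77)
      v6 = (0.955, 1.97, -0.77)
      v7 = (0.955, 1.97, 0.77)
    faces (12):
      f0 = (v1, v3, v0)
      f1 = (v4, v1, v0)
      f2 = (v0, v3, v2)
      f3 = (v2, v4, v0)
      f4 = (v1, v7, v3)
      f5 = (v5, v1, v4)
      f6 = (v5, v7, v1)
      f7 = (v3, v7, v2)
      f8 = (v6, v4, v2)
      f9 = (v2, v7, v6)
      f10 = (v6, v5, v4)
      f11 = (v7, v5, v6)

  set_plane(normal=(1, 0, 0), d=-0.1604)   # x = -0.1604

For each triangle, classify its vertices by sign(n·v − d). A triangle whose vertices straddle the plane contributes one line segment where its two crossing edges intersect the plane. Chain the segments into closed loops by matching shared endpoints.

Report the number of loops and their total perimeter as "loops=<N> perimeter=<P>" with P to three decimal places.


loops=1 perimeter=10.960

Straddling triangles (8 of 12):
  (v4,v1,v0) [+--] → (-0.1604, -1.97, 0.129328)–(-0.1604, -1.97, -0.77)  len=0.8993
  (v2,v4,v0) [-+-] → (-0.1604, 0.330877, -0.77)–(-0.1604, -1.97, -0.77)  len=2.3009
  (v1,v7,v3) [-+-] → (-0.1604, -0.330877, 0.77)–(-0.1604, 1.97, 0.77)  len=2.3009
  (v5,v1,v4) [+-+] → (-0.1604, -1.97, 0.77)–(-0.1604, -1.97, 0.129328)  len=0.6407
  (v5,v7,v1) [++-] → (-0.1604, -0.330877, 0.77)–(-0.1604, -1.97, 0.77)  len=1.6391
  (v3,v7,v2) [-+-] → (-0.1604, 1.97, 0.77)–(-0.1604, 1.97, -0.129328)  len=0.8993
  (v6,v4,v2) [++-] → (-0.1604, 0.330877, -0.77)–(-0.1604, 1.97, -0.77)  len=1.6391
  (v2,v7,v6) [-++] → (-0.1604, 1.97, -0.129328)–(-0.1604, 1.97, -0.77)  len=0.6407

Chained into 1 loop(s):
  loop 1: 8 segments, perimeter = 10.9600
Total perimeter = 10.960


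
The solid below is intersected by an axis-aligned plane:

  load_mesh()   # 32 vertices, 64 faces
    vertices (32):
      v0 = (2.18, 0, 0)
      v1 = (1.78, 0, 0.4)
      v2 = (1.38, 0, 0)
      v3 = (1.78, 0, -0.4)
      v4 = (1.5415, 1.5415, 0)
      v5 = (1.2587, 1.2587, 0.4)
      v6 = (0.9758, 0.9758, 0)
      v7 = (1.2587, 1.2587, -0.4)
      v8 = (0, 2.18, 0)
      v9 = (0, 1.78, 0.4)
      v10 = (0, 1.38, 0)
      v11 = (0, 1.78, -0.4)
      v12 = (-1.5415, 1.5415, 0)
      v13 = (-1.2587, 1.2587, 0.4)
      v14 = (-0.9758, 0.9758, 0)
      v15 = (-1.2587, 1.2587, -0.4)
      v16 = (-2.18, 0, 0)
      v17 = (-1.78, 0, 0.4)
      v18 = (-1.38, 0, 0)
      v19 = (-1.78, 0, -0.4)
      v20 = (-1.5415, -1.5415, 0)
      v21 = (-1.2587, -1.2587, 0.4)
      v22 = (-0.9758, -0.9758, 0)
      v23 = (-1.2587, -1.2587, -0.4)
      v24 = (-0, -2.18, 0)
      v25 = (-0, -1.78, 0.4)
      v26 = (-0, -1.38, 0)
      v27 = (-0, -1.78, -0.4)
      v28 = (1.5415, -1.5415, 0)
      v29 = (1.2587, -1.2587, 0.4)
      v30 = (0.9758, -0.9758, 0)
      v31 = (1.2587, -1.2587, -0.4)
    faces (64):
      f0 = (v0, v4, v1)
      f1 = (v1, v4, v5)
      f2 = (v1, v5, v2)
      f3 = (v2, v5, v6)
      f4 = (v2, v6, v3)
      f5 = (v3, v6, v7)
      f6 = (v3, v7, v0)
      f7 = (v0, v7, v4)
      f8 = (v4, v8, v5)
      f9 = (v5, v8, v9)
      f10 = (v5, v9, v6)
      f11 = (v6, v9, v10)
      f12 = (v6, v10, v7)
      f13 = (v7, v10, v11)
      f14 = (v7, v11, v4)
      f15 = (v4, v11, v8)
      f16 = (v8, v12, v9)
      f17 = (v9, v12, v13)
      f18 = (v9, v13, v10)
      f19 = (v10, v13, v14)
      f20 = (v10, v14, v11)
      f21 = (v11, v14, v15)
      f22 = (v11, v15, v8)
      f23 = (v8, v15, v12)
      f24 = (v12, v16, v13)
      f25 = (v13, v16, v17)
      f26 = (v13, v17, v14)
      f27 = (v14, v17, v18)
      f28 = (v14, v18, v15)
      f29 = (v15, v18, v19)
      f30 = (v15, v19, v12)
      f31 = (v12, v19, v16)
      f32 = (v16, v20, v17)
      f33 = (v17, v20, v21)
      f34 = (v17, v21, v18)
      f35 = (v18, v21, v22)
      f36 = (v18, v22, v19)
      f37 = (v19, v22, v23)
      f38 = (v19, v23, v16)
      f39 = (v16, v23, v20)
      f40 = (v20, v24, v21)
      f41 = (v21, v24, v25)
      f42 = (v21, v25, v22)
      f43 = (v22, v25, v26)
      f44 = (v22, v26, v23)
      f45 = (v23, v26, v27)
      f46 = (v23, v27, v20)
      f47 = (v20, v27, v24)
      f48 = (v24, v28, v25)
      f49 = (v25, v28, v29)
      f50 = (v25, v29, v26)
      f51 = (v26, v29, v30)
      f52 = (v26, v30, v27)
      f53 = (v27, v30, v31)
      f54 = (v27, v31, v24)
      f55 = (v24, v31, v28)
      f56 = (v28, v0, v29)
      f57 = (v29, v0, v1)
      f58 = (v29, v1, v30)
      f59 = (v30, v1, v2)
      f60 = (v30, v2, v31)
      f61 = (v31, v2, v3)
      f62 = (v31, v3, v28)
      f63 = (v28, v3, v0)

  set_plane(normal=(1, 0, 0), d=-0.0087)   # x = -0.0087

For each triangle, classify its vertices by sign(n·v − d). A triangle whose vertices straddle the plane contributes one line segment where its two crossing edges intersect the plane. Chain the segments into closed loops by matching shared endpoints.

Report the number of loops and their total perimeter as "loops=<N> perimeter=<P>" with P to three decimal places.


loops=2 perimeter=4.525

Straddling triangles (16 of 64):
  (v8,v12,v9) [+-+] → (-0.0087, 2.1764, 0)–(-0.0087, 1.77865, 0.397742)  len=0.5625
  (v9,v12,v13) [+--] → (-0.0087, 1.77865, 0.397742)–(-0.0087, 1.7764, 0.4)  len=0.0032
  (v9,v13,v10) [+-+] → (-0.0087, 1.7764, 0.4)–(-0.0087, 1.37916, 0.00276476)  len=0.5618
  (v10,v13,v14) [+--] → (-0.0087, 1.37916, 0.00276476)–(-0.0087, 1.3764, 0)  len=0.0039
  (v10,v14,v11) [+-+] → (-0.0087, 1.3764, 0)–(-0.0087, 1.77283, -0.396434)  len=0.5606
  (v11,v14,v15) [+--] → (-0.0087, 1.77283, -0.396434)–(-0.0087, 1.7764, -0.4)  len=0.0050
  (v11,v15,v8) [+-+] → (-0.0087, 1.7764, -0.4)–(-0.0087, 2.17363, -0.00276476)  len=0.5618
  (v8,v15,v12) [+--] → (-0.0087, 2.17363, -0.00276476)–(-0.0087, 2.1764, 0)  len=0.0039
  (v20,v24,v21) [-+-] → (-0.0087, -2.1764, 0)–(-0.0087, -2.17363, 0.00276476)  len=0.0039
  (v21,v24,v25) [-++] → (-0.0087, -2.17363, 0.00276476)–(-0.0087, -1.7764, 0.4)  len=0.5618
  (v21,v25,v22) [-+-] → (-0.0087, -1.7764, 0.4)–(-0.0087, -1.77283, 0.396434)  len=0.0050
  (v22,v25,v26) [-++] → (-0.0087, -1.77283, 0.396434)–(-0.0087, -1.3764, 0)  len=0.5606
  (v22,v26,v23) [-+-] → (-0.0087, -1.3764, 0)–(-0.0087, -1.37916, -0.00276476)  len=0.0039
  (v23,v26,v27) [-++] → (-0.0087, -1.37916, -0.00276476)–(-0.0087, -1.7764, -0.4)  len=0.5618
  (v23,v27,v20) [-+-] → (-0.0087, -1.7764, -0.4)–(-0.0087, -1.77865, -0.397742)  len=0.0032
  (v20,v27,v24) [-++] → (-0.0087, -1.77865, -0.397742)–(-0.0087, -2.1764, 0)  len=0.5625

Chained into 2 loop(s):
  loop 1: 8 segments, perimeter = 2.2627
  loop 2: 8 segments, perimeter = 2.2627
Total perimeter = 4.525
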